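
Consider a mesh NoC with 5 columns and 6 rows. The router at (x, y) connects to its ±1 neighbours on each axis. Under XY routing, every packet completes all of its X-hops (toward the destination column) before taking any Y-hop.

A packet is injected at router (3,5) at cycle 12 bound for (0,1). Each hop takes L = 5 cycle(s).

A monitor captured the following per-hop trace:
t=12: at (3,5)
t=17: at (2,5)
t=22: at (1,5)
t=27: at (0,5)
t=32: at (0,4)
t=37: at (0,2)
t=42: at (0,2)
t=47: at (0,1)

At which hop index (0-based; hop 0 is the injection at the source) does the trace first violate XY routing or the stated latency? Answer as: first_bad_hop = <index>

first_bad_hop = 5

[1] (-1,+0) / 5c ⇒ ok
[2] (-1,+0) / 5c ⇒ ok
[3] (-1,+0) / 5c ⇒ ok
[4] (+0,-1) / 5c ⇒ ok
[5] (+0,-2) / 5c ⇒ BAD: non-unit step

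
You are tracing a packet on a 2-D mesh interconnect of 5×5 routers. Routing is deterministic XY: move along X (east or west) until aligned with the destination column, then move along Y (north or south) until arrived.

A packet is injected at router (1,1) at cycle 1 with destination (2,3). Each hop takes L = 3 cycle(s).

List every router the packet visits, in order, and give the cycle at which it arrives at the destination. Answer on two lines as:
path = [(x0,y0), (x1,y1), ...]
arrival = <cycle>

path = [(1,1), (2,1), (2,2), (2,3)]
arrival = 10

  0. router=(1,1) cycle=1 (inject)
  1. router=(2,1) cycle=4 dir=E
  2. router=(2,2) cycle=7 dir=N
  3. router=(2,3) cycle=10 dir=N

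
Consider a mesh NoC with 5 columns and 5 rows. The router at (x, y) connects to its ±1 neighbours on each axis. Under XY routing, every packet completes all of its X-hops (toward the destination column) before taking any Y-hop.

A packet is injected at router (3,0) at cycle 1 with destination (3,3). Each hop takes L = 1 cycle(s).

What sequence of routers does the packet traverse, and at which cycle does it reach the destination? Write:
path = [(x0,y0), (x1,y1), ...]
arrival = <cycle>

t=1: at (3,0)
t=2: at (3,1) after N
t=3: at (3,2) after N
t=4: at (3,3) after N

path = [(3,0), (3,1), (3,2), (3,3)]
arrival = 4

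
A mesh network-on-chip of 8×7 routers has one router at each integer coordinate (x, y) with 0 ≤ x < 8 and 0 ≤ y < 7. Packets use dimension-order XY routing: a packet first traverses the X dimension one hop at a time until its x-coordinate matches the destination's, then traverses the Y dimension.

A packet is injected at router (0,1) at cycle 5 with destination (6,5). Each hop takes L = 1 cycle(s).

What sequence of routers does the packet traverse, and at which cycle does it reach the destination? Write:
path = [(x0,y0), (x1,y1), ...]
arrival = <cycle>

hop 0: (0,1) @ cyc 5
hop 1: (1,1) @ cyc 6  [E]
hop 2: (2,1) @ cyc 7  [E]
hop 3: (3,1) @ cyc 8  [E]
hop 4: (4,1) @ cyc 9  [E]
hop 5: (5,1) @ cyc 10  [E]
hop 6: (6,1) @ cyc 11  [E]
hop 7: (6,2) @ cyc 12  [N]
hop 8: (6,3) @ cyc 13  [N]
hop 9: (6,4) @ cyc 14  [N]
hop 10: (6,5) @ cyc 15  [N]

path = [(0,1), (1,1), (2,1), (3,1), (4,1), (5,1), (6,1), (6,2), (6,3), (6,4), (6,5)]
arrival = 15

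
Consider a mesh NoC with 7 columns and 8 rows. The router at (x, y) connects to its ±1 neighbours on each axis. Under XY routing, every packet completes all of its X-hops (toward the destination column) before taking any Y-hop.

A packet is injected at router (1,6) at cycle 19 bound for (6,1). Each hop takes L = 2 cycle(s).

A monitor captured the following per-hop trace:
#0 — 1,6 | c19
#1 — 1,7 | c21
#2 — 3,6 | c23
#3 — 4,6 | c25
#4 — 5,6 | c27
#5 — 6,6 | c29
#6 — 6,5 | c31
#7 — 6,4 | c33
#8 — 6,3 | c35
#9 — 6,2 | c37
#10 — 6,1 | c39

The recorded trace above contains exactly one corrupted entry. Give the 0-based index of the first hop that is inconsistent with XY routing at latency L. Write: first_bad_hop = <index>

first_bad_hop = 1

  1: Δx=+0 Δy=+1 Δt=2 [BAD: Y-move but x=1≠6]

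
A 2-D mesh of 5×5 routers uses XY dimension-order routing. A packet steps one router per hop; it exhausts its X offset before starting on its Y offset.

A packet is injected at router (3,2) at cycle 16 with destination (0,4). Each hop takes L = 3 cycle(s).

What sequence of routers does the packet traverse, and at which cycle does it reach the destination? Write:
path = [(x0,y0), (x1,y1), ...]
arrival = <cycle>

path = [(3,2), (2,2), (1,2), (0,2), (0,3), (0,4)]
arrival = 31

#0 — 3,2 | c16
#1 — 2,2 | c19 | W
#2 — 1,2 | c22 | W
#3 — 0,2 | c25 | W
#4 — 0,3 | c28 | N
#5 — 0,4 | c31 | N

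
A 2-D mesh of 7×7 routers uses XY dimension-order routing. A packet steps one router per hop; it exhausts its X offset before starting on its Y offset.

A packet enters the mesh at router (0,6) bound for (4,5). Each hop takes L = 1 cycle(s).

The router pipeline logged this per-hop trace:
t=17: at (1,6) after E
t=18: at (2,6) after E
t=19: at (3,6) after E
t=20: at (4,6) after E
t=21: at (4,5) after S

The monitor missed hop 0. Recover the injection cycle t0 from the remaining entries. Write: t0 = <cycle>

t0 = 16

Hop 1 reached at cycle 17; hop k is at t0 + k·L.
Therefore t0 = 17 − L = 16.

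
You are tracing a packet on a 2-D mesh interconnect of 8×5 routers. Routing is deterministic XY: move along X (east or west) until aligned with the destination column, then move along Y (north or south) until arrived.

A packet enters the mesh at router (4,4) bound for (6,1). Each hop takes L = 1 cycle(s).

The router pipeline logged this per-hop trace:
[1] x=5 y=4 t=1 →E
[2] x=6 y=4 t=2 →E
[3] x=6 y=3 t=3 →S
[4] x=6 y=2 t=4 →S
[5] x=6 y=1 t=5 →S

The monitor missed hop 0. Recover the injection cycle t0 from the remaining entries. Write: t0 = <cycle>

cyc[1] = 1 and cyc[k] = t0 + k·L for every k.
t0 = cyc[1] − L = 1 − 1 = 0.

t0 = 0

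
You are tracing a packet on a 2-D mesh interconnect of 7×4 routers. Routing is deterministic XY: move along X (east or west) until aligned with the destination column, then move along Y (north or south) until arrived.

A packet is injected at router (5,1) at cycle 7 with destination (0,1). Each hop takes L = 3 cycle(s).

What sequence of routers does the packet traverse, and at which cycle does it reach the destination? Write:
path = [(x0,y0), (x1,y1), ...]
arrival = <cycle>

path = [(5,1), (4,1), (3,1), (2,1), (1,1), (0,1)]
arrival = 22

src (5,1)  cyc=7
W→(4,1)  cyc=10
W→(3,1)  cyc=13
W→(2,1)  cyc=16
W→(1,1)  cyc=19
W→(0,1)  cyc=22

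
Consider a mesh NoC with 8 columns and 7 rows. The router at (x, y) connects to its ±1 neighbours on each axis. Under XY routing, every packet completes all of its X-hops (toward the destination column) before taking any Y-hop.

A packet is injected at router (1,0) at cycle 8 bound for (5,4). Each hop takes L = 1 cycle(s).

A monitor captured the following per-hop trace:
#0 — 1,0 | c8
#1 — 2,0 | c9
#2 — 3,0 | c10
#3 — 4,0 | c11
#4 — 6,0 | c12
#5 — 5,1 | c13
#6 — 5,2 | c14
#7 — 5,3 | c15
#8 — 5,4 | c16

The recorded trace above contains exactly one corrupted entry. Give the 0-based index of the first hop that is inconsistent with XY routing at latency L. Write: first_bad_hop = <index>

hop 1: step (+1,+0), +1 cyc — ok
hop 2: step (+1,+0), +1 cyc — ok
hop 3: step (+1,+0), +1 cyc — ok
hop 4: step (+2,+0), +1 cyc — BAD: non-unit step

first_bad_hop = 4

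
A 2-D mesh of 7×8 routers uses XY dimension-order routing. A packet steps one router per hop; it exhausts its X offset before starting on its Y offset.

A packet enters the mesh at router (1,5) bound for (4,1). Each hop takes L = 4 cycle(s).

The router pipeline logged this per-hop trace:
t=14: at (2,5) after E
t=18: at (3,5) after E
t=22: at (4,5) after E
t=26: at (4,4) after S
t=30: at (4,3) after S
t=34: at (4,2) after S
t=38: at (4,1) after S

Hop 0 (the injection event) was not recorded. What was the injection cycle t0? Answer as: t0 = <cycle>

Hop 1 reached at cycle 14; hop k is at t0 + k·L.
Subtract one hop: t0 = 14 − 4 = 10.

t0 = 10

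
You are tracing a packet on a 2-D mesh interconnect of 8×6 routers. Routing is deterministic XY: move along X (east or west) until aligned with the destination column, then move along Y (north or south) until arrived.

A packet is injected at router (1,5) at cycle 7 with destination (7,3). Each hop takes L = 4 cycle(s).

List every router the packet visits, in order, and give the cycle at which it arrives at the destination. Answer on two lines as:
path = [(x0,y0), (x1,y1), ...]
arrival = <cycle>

[0] x=1 y=5 t=7
[1] x=2 y=5 t=11 →E
[2] x=3 y=5 t=15 →E
[3] x=4 y=5 t=19 →E
[4] x=5 y=5 t=23 →E
[5] x=6 y=5 t=27 →E
[6] x=7 y=5 t=31 →E
[7] x=7 y=4 t=35 →S
[8] x=7 y=3 t=39 →S

path = [(1,5), (2,5), (3,5), (4,5), (5,5), (6,5), (7,5), (7,4), (7,3)]
arrival = 39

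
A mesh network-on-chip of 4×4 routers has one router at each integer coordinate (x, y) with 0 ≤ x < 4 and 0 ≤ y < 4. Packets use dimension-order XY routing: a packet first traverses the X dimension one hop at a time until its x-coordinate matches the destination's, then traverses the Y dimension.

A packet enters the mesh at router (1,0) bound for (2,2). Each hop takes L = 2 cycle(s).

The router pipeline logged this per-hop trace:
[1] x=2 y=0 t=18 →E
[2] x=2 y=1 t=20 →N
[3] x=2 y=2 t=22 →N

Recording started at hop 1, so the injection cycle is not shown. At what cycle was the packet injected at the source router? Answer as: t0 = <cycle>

Hop 1 reached at cycle 18; hop k is at t0 + k·L.
So t0 = 18 − 1·2 = 16.

t0 = 16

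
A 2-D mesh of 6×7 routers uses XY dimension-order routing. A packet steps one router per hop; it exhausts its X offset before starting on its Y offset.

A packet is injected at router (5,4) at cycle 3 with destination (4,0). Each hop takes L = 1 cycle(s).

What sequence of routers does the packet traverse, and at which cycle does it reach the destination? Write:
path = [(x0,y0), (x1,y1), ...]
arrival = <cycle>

src (5,4)  cyc=3
W→(4,4)  cyc=4
S→(4,3)  cyc=5
S→(4,2)  cyc=6
S→(4,1)  cyc=7
S→(4,0)  cyc=8

path = [(5,4), (4,4), (4,3), (4,2), (4,1), (4,0)]
arrival = 8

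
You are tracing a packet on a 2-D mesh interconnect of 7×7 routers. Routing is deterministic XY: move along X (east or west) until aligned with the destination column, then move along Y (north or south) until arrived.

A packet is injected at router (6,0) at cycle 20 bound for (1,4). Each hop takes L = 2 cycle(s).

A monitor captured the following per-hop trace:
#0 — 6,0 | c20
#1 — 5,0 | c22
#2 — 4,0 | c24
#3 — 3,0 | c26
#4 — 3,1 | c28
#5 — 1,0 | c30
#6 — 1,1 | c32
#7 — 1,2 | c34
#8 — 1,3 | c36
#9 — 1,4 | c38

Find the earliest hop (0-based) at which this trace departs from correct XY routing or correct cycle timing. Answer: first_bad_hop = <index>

hop 1: step (-1,+0), +2 cyc — ok
hop 2: step (-1,+0), +2 cyc — ok
hop 3: step (-1,+0), +2 cyc — ok
hop 4: step (+0,+1), +2 cyc — BAD: Y-move but x=3≠1

first_bad_hop = 4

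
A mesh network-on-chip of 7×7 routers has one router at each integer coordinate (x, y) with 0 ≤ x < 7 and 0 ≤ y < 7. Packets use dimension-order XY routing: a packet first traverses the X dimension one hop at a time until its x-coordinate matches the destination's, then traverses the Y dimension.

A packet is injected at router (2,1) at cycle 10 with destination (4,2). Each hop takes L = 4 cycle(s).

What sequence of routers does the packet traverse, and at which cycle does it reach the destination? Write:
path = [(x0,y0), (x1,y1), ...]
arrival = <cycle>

path = [(2,1), (3,1), (4,1), (4,2)]
arrival = 22

hop 0: (2,1) @ cyc 10
hop 1: (3,1) @ cyc 14  [E]
hop 2: (4,1) @ cyc 18  [E]
hop 3: (4,2) @ cyc 22  [N]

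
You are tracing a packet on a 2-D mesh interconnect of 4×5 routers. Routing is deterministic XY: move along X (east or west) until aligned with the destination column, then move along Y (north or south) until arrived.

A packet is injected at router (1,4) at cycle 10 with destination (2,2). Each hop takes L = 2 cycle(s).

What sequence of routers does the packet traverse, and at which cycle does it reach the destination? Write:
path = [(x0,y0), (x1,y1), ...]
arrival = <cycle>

hop 0: (1,4) @ cyc 10
hop 1: (2,4) @ cyc 12  [E]
hop 2: (2,3) @ cyc 14  [S]
hop 3: (2,2) @ cyc 16  [S]

path = [(1,4), (2,4), (2,3), (2,2)]
arrival = 16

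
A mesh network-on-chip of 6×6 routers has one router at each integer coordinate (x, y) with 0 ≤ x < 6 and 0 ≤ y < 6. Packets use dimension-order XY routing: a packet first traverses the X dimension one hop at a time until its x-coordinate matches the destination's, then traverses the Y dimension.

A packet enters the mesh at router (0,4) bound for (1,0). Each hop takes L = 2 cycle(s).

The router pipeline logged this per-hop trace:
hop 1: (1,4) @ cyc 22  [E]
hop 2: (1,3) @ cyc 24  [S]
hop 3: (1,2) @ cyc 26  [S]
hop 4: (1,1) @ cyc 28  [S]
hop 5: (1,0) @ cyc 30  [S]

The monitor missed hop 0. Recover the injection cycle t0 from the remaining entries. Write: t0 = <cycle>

t0 = 20

Hop 1 reached at cycle 22; hop k is at t0 + k·L.
t0 = cyc[1] − L = 22 − 2 = 20.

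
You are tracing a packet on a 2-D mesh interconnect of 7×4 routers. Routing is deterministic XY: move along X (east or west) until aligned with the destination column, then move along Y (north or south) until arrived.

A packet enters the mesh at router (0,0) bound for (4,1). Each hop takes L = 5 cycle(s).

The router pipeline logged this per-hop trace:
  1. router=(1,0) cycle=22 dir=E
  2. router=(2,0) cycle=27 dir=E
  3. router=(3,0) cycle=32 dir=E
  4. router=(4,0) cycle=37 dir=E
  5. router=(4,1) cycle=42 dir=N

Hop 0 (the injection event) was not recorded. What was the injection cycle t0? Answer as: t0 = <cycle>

t0 = 17

cyc[1] = 22 and cyc[k] = t0 + k·L for every k.
So t0 = 22 − 1·5 = 17.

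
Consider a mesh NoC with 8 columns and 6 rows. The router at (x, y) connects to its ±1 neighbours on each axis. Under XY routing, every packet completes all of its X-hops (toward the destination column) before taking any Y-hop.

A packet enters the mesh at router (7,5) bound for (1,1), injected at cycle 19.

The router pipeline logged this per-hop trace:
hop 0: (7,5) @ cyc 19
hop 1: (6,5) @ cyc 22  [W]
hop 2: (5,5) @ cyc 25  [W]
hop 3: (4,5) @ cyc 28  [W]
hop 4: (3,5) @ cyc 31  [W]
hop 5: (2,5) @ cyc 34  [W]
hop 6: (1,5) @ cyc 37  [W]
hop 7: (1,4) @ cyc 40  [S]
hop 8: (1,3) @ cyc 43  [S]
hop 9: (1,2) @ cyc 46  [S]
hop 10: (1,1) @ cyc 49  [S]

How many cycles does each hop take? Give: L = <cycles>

L = 3

Between hops 0 and 1 the cycle counter advances 22 − 19 = 3.
One hop costs L cycles, so L = 3.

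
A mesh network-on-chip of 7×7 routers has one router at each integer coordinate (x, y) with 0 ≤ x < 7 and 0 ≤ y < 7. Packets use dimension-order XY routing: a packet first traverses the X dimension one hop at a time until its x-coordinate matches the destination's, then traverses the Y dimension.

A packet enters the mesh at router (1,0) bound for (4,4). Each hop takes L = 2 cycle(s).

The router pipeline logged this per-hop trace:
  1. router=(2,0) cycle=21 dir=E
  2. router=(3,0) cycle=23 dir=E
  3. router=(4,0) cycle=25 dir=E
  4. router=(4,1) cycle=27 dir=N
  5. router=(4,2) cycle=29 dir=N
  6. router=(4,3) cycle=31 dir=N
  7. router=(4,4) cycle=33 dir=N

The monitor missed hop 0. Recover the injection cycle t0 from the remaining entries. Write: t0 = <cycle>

t0 = 19

Hop 1 reached at cycle 21; hop k is at t0 + k·L.
So t0 = 21 − 1·2 = 19.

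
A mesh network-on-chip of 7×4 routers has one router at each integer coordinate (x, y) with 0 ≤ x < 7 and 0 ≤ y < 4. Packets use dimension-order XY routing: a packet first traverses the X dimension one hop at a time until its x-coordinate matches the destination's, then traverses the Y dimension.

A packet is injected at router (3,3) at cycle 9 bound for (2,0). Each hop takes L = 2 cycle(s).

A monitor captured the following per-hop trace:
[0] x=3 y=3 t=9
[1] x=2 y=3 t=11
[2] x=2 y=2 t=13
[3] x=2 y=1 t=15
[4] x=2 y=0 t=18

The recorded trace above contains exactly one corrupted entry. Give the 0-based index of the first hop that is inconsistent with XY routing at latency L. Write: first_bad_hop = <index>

hop 1: step (-1,+0), +2 cyc — ok
hop 2: step (+0,-1), +2 cyc — ok
hop 3: step (+0,-1), +2 cyc — ok
hop 4: step (+0,-1), +3 cyc — BAD: Δcyc=3≠L

first_bad_hop = 4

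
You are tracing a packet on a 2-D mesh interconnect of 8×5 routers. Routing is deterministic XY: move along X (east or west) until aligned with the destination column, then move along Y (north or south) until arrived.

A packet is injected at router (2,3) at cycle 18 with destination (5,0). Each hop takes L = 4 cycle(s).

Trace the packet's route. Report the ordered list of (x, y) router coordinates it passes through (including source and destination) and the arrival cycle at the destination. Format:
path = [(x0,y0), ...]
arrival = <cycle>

hop 0: (2,3) @ cyc 18
hop 1: (3,3) @ cyc 22  [E]
hop 2: (4,3) @ cyc 26  [E]
hop 3: (5,3) @ cyc 30  [E]
hop 4: (5,2) @ cyc 34  [S]
hop 5: (5,1) @ cyc 38  [S]
hop 6: (5,0) @ cyc 42  [S]

path = [(2,3), (3,3), (4,3), (5,3), (5,2), (5,1), (5,0)]
arrival = 42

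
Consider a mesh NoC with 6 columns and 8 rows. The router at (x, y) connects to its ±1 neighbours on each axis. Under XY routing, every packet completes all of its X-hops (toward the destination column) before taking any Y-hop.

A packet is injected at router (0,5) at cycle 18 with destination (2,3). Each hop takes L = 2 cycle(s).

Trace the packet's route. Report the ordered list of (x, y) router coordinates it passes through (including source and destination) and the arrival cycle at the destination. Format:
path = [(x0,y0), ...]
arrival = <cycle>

path = [(0,5), (1,5), (2,5), (2,4), (2,3)]
arrival = 26

[0] x=0 y=5 t=18
[1] x=1 y=5 t=20 →E
[2] x=2 y=5 t=22 →E
[3] x=2 y=4 t=24 →S
[4] x=2 y=3 t=26 →S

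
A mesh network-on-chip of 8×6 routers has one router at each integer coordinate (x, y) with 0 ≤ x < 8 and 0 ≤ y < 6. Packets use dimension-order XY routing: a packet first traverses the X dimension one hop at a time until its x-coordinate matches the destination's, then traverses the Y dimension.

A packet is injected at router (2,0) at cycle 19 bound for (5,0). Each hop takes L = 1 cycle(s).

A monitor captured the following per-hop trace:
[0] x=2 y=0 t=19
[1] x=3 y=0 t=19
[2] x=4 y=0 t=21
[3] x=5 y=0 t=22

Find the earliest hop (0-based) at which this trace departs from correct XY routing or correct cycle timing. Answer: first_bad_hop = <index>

first_bad_hop = 1

check 1→ d=(1,0) cyc+0: BAD: Δcyc=0≠L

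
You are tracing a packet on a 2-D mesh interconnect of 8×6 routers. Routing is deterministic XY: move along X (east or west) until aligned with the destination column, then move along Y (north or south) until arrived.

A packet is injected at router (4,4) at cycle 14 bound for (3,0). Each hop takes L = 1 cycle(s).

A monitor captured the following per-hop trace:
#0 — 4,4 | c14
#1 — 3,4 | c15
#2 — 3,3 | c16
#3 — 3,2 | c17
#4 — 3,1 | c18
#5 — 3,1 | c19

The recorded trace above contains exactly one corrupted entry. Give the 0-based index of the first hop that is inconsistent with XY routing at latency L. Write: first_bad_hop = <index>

first_bad_hop = 5

check 1→ d=(-1,0) cyc+1: ok
check 2→ d=(0,-1) cyc+1: ok
check 3→ d=(0,-1) cyc+1: ok
check 4→ d=(0,-1) cyc+1: ok
check 5→ d=(0,0) cyc+1: BAD: non-unit step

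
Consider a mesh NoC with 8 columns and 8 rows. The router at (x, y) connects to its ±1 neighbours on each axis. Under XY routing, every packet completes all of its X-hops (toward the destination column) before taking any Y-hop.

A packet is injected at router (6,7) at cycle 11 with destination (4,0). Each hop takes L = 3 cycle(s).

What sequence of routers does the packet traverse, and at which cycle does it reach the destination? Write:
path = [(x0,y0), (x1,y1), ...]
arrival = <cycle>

path = [(6,7), (5,7), (4,7), (4,6), (4,5), (4,4), (4,3), (4,2), (4,1), (4,0)]
arrival = 38

src (6,7)  cyc=11
W→(5,7)  cyc=14
W→(4,7)  cyc=17
S→(4,6)  cyc=20
S→(4,5)  cyc=23
S→(4,4)  cyc=26
S→(4,3)  cyc=29
S→(4,2)  cyc=32
S→(4,1)  cyc=35
S→(4,0)  cyc=38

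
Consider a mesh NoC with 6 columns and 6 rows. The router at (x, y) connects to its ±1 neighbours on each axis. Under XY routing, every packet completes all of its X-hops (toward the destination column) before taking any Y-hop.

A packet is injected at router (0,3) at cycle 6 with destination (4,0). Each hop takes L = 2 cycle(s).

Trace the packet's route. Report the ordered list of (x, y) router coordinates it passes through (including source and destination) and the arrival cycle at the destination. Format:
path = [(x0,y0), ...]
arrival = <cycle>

path = [(0,3), (1,3), (2,3), (3,3), (4,3), (4,2), (4,1), (4,0)]
arrival = 20

src (0,3)  cyc=6
E→(1,3)  cyc=8
E→(2,3)  cyc=10
E→(3,3)  cyc=12
E→(4,3)  cyc=14
S→(4,2)  cyc=16
S→(4,1)  cyc=18
S→(4,0)  cyc=20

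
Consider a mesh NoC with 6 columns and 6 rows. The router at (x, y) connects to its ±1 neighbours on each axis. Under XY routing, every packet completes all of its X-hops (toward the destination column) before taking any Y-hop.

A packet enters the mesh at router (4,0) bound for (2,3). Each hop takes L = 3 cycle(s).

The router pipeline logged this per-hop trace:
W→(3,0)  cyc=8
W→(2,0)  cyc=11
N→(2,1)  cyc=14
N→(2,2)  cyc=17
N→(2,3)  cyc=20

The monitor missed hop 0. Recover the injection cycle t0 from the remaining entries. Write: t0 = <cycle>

Hop 1 reached at cycle 8; hop k is at t0 + k·L.
So t0 = 8 − 1·3 = 5.

t0 = 5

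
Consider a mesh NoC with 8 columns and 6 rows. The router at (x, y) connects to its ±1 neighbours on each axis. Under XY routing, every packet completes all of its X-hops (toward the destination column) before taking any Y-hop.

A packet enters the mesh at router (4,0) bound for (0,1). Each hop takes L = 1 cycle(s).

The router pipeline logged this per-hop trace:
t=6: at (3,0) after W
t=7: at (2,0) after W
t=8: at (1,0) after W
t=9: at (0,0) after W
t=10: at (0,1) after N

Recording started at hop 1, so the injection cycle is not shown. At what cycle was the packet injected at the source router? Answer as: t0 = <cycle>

t0 = 5

The first recorded entry is hop 1 at cycle 6.
Therefore t0 = 6 − L = 5.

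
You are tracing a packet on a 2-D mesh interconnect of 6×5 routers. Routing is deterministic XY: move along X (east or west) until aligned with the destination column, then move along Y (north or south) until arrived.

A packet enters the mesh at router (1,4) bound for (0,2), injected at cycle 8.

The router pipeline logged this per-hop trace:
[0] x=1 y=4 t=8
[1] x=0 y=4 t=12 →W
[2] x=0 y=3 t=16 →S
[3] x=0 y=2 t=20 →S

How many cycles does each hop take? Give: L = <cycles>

L = 4

From hop 0 (8) to hop 1 (12): +4 cycles.
Each hop adds L, hence L = 4.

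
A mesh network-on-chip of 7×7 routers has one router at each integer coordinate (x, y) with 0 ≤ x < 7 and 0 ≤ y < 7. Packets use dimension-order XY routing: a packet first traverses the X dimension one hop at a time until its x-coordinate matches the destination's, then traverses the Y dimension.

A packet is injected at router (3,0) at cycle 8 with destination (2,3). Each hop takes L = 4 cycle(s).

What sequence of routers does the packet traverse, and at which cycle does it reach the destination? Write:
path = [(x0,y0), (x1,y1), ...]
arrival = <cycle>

#0 — 3,0 | c8
#1 — 2,0 | c12 | W
#2 — 2,1 | c16 | N
#3 — 2,2 | c20 | N
#4 — 2,3 | c24 | N

path = [(3,0), (2,0), (2,1), (2,2), (2,3)]
arrival = 24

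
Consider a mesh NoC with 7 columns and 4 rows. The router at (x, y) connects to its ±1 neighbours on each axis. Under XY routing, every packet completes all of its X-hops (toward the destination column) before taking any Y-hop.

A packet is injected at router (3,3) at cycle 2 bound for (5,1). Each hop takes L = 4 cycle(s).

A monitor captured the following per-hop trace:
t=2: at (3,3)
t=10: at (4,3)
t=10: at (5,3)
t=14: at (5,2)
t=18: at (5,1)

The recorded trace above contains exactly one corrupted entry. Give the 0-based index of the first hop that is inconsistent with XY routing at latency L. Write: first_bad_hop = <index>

first_bad_hop = 1

  1: Δx=+1 Δy=+0 Δt=8 [BAD: Δcyc=8≠L]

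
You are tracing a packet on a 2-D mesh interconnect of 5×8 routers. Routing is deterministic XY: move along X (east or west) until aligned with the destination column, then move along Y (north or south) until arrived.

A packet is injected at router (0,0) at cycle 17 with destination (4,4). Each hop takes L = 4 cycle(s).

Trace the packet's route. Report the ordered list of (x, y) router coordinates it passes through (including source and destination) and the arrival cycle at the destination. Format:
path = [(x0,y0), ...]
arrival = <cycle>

path = [(0,0), (1,0), (2,0), (3,0), (4,0), (4,1), (4,2), (4,3), (4,4)]
arrival = 49

hop 0: (0,0) @ cyc 17
hop 1: (1,0) @ cyc 21  [E]
hop 2: (2,0) @ cyc 25  [E]
hop 3: (3,0) @ cyc 29  [E]
hop 4: (4,0) @ cyc 33  [E]
hop 5: (4,1) @ cyc 37  [N]
hop 6: (4,2) @ cyc 41  [N]
hop 7: (4,3) @ cyc 45  [N]
hop 8: (4,4) @ cyc 49  [N]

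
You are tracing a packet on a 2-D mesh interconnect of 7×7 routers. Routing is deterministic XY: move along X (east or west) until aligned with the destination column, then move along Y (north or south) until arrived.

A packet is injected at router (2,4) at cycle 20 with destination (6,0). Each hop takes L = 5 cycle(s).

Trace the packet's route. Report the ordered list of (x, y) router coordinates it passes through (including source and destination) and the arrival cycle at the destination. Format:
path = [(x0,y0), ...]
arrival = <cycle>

path = [(2,4), (3,4), (4,4), (5,4), (6,4), (6,3), (6,2), (6,1), (6,0)]
arrival = 60

  0. router=(2,4) cycle=20 (inject)
  1. router=(3,4) cycle=25 dir=E
  2. router=(4,4) cycle=30 dir=E
  3. router=(5,4) cycle=35 dir=E
  4. router=(6,4) cycle=40 dir=E
  5. router=(6,3) cycle=45 dir=S
  6. router=(6,2) cycle=50 dir=S
  7. router=(6,1) cycle=55 dir=S
  8. router=(6,0) cycle=60 dir=S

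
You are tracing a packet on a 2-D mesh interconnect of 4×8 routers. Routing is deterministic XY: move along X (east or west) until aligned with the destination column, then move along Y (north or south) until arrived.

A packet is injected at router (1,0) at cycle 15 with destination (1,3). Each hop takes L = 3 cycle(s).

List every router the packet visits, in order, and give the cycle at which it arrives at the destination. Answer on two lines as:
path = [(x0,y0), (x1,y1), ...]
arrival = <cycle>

src (1,0)  cyc=15
N→(1,1)  cyc=18
N→(1,2)  cyc=21
N→(1,3)  cyc=24

path = [(1,0), (1,1), (1,2), (1,3)]
arrival = 24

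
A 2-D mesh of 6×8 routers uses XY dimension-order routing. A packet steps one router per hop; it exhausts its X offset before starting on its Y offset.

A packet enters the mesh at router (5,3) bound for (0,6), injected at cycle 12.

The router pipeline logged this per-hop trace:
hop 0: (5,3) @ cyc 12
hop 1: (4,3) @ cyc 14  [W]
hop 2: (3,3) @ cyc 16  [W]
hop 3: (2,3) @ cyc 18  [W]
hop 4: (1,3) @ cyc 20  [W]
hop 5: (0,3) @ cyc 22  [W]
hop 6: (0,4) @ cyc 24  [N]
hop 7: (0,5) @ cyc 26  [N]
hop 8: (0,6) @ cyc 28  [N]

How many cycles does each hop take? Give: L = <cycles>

From hop 0 (12) to hop 1 (14): +2 cycles.
Per-hop latency L = Δcyc = 2.

L = 2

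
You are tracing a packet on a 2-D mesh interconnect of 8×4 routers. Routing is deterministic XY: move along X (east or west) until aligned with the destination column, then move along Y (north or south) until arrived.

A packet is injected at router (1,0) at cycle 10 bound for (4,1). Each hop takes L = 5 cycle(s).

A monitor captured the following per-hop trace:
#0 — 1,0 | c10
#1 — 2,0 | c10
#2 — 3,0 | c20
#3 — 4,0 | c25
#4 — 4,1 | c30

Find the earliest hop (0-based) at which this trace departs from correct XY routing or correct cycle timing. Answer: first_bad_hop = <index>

first_bad_hop = 1

check 1→ d=(1,0) cyc+0: BAD: Δcyc=0≠L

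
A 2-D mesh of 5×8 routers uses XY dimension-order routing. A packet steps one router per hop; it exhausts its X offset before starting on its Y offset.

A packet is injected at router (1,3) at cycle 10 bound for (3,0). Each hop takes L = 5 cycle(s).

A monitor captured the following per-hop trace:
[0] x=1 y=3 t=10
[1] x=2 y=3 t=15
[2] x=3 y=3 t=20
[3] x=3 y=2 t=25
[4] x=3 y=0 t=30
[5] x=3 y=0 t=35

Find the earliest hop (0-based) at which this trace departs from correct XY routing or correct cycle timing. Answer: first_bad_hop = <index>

first_bad_hop = 4

hop 1: step (+1,+0), +5 cyc — ok
hop 2: step (+1,+0), +5 cyc — ok
hop 3: step (+0,-1), +5 cyc — ok
hop 4: step (+0,-2), +5 cyc — BAD: non-unit step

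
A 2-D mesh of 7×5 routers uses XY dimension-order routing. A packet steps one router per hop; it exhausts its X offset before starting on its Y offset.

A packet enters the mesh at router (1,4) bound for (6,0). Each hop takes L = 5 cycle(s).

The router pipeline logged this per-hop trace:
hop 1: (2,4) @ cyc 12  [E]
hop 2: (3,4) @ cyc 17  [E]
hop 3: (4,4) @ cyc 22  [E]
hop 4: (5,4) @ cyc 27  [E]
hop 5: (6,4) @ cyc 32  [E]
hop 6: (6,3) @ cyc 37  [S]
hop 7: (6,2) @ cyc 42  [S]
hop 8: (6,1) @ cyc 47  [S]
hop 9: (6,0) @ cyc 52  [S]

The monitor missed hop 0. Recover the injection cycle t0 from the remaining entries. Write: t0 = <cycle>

Hop 1 reached at cycle 12; hop k is at t0 + k·L.
t0 = cyc[1] − L = 12 − 5 = 7.

t0 = 7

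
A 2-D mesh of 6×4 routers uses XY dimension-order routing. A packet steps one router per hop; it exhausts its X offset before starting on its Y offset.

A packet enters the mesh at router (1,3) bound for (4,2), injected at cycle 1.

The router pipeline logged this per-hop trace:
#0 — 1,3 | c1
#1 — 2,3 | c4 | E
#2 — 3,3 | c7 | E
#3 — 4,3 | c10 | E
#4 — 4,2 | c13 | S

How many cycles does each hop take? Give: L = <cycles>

L = 3

Between hops 0 and 1 the cycle counter advances 4 − 1 = 3.
Each hop adds L, hence L = 3.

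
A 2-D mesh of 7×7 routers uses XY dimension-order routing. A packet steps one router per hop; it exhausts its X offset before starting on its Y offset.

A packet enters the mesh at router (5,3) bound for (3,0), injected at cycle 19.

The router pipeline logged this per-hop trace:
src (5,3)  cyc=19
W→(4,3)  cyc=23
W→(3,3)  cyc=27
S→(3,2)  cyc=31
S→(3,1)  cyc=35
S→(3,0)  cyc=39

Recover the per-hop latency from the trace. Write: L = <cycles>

Δcyc across hop 0→1: 23 − 19 = 4.
One hop costs L cycles, so L = 4.

L = 4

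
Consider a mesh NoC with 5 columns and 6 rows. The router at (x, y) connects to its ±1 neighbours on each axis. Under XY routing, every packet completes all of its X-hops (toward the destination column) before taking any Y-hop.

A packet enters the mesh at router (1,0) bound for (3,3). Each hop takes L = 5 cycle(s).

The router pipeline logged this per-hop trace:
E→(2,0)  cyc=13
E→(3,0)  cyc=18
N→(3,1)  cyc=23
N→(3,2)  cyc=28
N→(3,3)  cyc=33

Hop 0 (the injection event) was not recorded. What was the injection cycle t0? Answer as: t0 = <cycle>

cyc[1] = 13 and cyc[k] = t0 + k·L for every k.
t0 = cyc[1] − L = 13 − 5 = 8.

t0 = 8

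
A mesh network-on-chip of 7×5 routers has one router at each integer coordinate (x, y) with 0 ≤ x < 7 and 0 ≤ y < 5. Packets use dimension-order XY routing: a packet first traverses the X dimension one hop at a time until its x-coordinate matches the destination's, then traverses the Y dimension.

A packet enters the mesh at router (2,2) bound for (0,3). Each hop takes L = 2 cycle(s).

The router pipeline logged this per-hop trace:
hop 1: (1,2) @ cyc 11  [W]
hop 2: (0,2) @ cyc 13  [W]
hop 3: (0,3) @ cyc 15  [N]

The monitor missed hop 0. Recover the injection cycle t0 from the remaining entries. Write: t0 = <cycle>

t0 = 9

cyc[1] = 11 and cyc[k] = t0 + k·L for every k.
So t0 = 11 − 1·2 = 9.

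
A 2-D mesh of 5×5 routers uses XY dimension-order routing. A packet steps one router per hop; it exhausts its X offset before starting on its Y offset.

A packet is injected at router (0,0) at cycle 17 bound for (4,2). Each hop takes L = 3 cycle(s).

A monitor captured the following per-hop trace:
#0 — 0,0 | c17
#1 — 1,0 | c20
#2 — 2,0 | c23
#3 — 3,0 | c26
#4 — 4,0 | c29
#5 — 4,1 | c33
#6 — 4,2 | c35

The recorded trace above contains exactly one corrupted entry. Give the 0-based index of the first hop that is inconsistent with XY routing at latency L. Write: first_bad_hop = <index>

check 1→ d=(1,0) cyc+3: ok
check 2→ d=(1,0) cyc+3: ok
check 3→ d=(1,0) cyc+3: ok
check 4→ d=(1,0) cyc+3: ok
check 5→ d=(0,1) cyc+4: BAD: Δcyc=4≠L

first_bad_hop = 5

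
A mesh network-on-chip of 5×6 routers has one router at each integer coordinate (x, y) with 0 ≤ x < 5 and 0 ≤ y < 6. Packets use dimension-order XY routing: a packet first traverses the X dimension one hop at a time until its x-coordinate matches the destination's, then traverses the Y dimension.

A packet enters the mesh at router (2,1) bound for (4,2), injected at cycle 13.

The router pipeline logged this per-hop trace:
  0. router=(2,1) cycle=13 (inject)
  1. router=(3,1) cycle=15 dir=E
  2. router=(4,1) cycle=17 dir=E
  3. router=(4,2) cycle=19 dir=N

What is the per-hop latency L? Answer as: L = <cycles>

Δcyc across hop 0→1: 15 − 13 = 2.
One hop costs L cycles, so L = 2.

L = 2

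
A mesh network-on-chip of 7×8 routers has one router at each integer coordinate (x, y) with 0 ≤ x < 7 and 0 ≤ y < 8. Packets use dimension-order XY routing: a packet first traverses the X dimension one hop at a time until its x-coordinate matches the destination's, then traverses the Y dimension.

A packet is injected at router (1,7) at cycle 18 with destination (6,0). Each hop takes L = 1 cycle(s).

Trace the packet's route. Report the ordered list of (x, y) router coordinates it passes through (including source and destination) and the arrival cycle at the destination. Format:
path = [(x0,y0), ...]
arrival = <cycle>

path = [(1,7), (2,7), (3,7), (4,7), (5,7), (6,7), (6,6), (6,5), (6,4), (6,3), (6,2), (6,1), (6,0)]
arrival = 30

src (1,7)  cyc=18
E→(2,7)  cyc=19
E→(3,7)  cyc=20
E→(4,7)  cyc=21
E→(5,7)  cyc=22
E→(6,7)  cyc=23
S→(6,6)  cyc=24
S→(6,5)  cyc=25
S→(6,4)  cyc=26
S→(6,3)  cyc=27
S→(6,2)  cyc=28
S→(6,1)  cyc=29
S→(6,0)  cyc=30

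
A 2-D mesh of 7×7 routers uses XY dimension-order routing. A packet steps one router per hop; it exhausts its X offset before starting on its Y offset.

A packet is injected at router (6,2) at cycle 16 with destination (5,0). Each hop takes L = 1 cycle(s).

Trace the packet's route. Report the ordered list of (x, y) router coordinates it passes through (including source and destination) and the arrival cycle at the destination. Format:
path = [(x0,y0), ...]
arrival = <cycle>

  0. router=(6,2) cycle=16 (inject)
  1. router=(5,2) cycle=17 dir=W
  2. router=(5,1) cycle=18 dir=S
  3. router=(5,0) cycle=19 dir=S

path = [(6,2), (5,2), (5,1), (5,0)]
arrival = 19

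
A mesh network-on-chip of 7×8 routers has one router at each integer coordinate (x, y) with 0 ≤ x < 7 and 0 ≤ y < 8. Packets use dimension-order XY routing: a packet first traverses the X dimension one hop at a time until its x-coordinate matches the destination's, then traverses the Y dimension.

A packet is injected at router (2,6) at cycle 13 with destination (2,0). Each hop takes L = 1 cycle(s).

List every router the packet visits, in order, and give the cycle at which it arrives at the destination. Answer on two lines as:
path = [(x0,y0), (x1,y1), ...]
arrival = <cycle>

path = [(2,6), (2,5), (2,4), (2,3), (2,2), (2,1), (2,0)]
arrival = 19

#0 — 2,6 | c13
#1 — 2,5 | c14 | S
#2 — 2,4 | c15 | S
#3 — 2,3 | c16 | S
#4 — 2,2 | c17 | S
#5 — 2,1 | c18 | S
#6 — 2,0 | c19 | S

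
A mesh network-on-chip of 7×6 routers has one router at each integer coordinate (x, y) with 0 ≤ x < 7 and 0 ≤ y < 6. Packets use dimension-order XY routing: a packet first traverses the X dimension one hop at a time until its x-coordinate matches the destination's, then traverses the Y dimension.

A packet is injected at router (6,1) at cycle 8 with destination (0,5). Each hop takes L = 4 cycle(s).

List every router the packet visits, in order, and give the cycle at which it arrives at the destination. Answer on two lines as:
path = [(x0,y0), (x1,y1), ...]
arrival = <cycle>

#0 — 6,1 | c8
#1 — 5,1 | c12 | W
#2 — 4,1 | c16 | W
#3 — 3,1 | c20 | W
#4 — 2,1 | c24 | W
#5 — 1,1 | c28 | W
#6 — 0,1 | c32 | W
#7 — 0,2 | c36 | N
#8 — 0,3 | c40 | N
#9 — 0,4 | c44 | N
#10 — 0,5 | c48 | N

path = [(6,1), (5,1), (4,1), (3,1), (2,1), (1,1), (0,1), (0,2), (0,3), (0,4), (0,5)]
arrival = 48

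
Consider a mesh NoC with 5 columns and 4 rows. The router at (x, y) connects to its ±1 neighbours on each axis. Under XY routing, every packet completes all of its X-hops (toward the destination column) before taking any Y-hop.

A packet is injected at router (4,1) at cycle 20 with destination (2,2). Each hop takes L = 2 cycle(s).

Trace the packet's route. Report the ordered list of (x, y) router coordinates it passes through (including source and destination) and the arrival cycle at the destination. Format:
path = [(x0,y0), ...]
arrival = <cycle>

  0. router=(4,1) cycle=20 (inject)
  1. router=(3,1) cycle=22 dir=W
  2. router=(2,1) cycle=24 dir=W
  3. router=(2,2) cycle=26 dir=N

path = [(4,1), (3,1), (2,1), (2,2)]
arrival = 26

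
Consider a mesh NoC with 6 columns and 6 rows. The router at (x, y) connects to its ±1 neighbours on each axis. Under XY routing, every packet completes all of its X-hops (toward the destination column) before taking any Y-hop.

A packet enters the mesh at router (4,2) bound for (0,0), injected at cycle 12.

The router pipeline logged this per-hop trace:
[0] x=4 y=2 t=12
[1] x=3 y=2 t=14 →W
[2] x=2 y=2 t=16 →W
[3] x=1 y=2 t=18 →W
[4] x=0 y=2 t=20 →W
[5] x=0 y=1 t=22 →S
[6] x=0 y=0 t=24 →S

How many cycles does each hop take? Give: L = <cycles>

Δcyc across hop 0→1: 14 − 12 = 2.
Each hop adds L, hence L = 2.

L = 2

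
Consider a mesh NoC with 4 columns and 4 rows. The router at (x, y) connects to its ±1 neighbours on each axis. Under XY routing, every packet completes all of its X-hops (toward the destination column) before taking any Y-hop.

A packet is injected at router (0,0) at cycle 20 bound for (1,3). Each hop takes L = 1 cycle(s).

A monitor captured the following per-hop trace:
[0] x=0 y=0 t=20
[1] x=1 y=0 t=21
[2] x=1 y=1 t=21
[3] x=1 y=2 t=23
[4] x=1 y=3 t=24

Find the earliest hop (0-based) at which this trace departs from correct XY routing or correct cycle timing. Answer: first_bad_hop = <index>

check 1→ d=(1,0) cyc+1: ok
check 2→ d=(0,1) cyc+0: BAD: Δcyc=0≠L

first_bad_hop = 2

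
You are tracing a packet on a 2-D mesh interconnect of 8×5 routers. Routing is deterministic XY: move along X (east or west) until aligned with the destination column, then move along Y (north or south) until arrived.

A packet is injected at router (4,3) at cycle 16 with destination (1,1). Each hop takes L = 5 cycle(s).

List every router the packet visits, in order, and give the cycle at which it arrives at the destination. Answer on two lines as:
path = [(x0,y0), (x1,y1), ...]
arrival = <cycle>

hop 0: (4,3) @ cyc 16
hop 1: (3,3) @ cyc 21  [W]
hop 2: (2,3) @ cyc 26  [W]
hop 3: (1,3) @ cyc 31  [W]
hop 4: (1,2) @ cyc 36  [S]
hop 5: (1,1) @ cyc 41  [S]

path = [(4,3), (3,3), (2,3), (1,3), (1,2), (1,1)]
arrival = 41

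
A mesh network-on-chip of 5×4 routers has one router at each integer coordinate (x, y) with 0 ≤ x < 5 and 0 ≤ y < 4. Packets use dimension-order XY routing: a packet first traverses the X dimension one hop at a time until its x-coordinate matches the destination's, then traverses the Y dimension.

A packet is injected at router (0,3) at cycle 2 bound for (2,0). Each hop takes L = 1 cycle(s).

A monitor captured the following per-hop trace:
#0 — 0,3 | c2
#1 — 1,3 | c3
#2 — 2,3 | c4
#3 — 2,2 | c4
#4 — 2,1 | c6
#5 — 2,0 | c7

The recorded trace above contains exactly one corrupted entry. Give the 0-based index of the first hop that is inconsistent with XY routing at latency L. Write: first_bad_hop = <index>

first_bad_hop = 3

  1: Δx=+1 Δy=+0 Δt=1 [ok]
  2: Δx=+1 Δy=+0 Δt=1 [ok]
  3: Δx=+0 Δy=-1 Δt=0 [BAD: Δcyc=0≠L]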